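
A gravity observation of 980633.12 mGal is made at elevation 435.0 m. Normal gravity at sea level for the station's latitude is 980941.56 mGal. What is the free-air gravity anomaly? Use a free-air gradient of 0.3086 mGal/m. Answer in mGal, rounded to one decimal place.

Free-air correction = 0.3086 × 435.0 = 134.24 mGal
Free-air anomaly = 980633.12 − 980941.56 + (134.24) = -174.20 mGal

-174.2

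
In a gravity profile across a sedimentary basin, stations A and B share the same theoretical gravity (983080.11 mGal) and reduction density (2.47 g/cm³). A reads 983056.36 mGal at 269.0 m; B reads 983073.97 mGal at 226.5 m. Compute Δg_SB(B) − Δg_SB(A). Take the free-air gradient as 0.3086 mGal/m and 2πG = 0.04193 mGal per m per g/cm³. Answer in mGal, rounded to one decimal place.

8.9

Δg_SB(A) = 983056.36 − 983080.11 + 0.3086×269.0 − 0.04193×2.47×269.0 = 31.40 mGal
Δg_SB(B) = 983073.97 − 983080.11 + 0.3086×226.5 − 0.04193×2.47×226.5 = 40.30 mGal
Difference = 40.30 − (31.40) = 8.90 mGal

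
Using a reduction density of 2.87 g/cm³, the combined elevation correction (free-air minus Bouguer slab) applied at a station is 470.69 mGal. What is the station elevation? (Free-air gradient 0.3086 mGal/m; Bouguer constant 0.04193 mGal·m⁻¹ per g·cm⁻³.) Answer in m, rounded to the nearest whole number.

Combined gradient = 0.3086 − 0.04193 × 2.87 = 0.1882609 mGal/m
h = 470.69 / 0.1882609 = 2500.20 m

2500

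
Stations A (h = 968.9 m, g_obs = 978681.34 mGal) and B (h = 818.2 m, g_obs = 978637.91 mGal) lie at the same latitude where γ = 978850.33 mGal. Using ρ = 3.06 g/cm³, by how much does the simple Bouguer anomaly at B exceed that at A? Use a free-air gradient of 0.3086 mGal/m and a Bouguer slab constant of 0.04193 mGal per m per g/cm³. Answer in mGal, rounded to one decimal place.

Δg_SB(A) = 978681.34 − 978850.33 + 0.3086×968.9 − 0.04193×3.06×968.9 = 5.70 mGal
Δg_SB(B) = 978637.91 − 978850.33 + 0.3086×818.2 − 0.04193×3.06×818.2 = -64.90 mGal
Difference = -64.90 − (5.70) = -70.60 mGal

-70.6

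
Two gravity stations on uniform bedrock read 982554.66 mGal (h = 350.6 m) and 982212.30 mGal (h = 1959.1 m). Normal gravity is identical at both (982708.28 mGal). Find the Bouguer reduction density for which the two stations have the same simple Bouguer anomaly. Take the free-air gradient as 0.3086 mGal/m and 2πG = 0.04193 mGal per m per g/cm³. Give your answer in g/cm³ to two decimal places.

2.28

Δg_obs = 982212.30 − 982554.66 = -342.36 mGal over Δh = 1959.1 − 350.6 = 1608.5 m
Equal Bouguer anomalies ⇒ Δg_obs + (0.3086 − 0.04193ρ)·Δh = 0
0.3086 − 0.04193ρ = −Δg_obs/Δh = 0.21284
ρ = (0.3086 − 0.21284) / 0.04193 = 2.28 g/cm³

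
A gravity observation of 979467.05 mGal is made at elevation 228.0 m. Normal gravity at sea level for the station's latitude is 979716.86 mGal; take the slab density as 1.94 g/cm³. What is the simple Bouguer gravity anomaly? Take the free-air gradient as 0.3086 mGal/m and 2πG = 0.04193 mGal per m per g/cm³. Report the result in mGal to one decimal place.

-198.0

Free-air correction = 0.3086 × 228.0 = 70.36 mGal
Free-air anomaly = 979467.05 − 979716.86 + (70.36) = -179.45 mGal
Bouguer slab correction = 0.04193 × 1.94 × 228.0 = 18.55 mGal
Simple Bouguer anomaly = -179.45 − (18.55) = -198.00 mGal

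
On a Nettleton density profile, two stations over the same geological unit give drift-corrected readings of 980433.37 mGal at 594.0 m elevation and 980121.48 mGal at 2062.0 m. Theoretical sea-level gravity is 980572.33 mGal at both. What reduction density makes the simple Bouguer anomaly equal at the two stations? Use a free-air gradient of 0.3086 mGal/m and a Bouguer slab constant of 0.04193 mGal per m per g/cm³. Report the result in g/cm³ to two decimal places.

2.29

Δg_obs = 980121.48 − 980433.37 = -311.89 mGal over Δh = 2062.0 − 594.0 = 1468.0 m
Equal Bouguer anomalies ⇒ Δg_obs + (0.3086 − 0.04193ρ)·Δh = 0
0.3086 − 0.04193ρ = −Δg_obs/Δh = 0.21246
ρ = (0.3086 − 0.21246) / 0.04193 = 2.29 g/cm³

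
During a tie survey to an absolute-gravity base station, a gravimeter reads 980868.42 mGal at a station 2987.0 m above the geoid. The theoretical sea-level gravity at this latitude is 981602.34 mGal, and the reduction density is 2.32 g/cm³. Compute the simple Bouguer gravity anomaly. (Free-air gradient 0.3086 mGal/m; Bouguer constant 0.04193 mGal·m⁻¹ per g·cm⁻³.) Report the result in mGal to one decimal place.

-102.7

Free-air correction = 0.3086 × 2987.0 = 921.79 mGal
Free-air anomaly = 980868.42 − 981602.34 + (921.79) = 187.87 mGal
Bouguer slab correction = 0.04193 × 2.32 × 2987.0 = 290.57 mGal
Simple Bouguer anomaly = 187.87 − (290.57) = -102.70 mGal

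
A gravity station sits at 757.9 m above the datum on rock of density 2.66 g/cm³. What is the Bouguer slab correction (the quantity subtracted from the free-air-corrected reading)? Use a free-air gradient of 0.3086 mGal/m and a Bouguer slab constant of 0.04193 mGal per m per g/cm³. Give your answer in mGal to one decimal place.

Bouguer slab correction = 0.04193 × 2.66 × 757.9 = 84.5 mGal

84.5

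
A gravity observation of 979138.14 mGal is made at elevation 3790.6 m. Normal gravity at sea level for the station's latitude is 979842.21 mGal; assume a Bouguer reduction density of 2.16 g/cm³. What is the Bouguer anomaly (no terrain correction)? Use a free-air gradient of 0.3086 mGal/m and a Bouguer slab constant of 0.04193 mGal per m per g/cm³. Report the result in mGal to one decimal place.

Free-air correction = 0.3086 × 3790.6 = 1169.78 mGal
Free-air anomaly = 979138.14 − 979842.21 + (1169.78) = 465.71 mGal
Bouguer slab correction = 0.04193 × 2.16 × 3790.6 = 343.31 mGal
Simple Bouguer anomaly = 465.71 − (343.31) = 122.40 mGal

122.4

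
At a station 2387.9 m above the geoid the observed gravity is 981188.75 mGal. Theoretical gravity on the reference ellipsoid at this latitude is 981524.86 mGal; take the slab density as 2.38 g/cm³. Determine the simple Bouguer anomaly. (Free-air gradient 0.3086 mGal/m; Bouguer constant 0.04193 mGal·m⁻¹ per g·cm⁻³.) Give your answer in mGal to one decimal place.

Free-air correction = 0.3086 × 2387.9 = 736.91 mGal
Free-air anomaly = 981188.75 − 981524.86 + (736.91) = 400.80 mGal
Bouguer slab correction = 0.04193 × 2.38 × 2387.9 = 238.30 mGal
Simple Bouguer anomaly = 400.80 − (238.30) = 162.50 mGal

162.5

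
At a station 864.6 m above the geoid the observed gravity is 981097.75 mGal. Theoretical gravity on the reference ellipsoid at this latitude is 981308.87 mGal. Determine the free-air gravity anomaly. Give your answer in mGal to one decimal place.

55.7

Free-air correction = 0.3086 × 864.6 = 266.82 mGal
Free-air anomaly = 981097.75 − 981308.87 + (266.82) = 55.70 mGal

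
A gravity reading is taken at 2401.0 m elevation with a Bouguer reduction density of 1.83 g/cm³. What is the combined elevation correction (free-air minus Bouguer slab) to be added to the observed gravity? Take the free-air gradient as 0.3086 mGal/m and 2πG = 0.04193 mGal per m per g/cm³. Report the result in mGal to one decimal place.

Combined gradient = 0.3086 − 0.04193 × 1.83 = 0.2318681 mGal/m
Combined elevation correction = 0.2318681 × 2401.0 = 556.7 mGal

556.7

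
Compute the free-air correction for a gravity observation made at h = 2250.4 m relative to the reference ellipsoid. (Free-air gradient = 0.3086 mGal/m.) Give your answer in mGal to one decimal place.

694.5

Free-air correction = 0.3086 × 2250.4 = 694.5 mGal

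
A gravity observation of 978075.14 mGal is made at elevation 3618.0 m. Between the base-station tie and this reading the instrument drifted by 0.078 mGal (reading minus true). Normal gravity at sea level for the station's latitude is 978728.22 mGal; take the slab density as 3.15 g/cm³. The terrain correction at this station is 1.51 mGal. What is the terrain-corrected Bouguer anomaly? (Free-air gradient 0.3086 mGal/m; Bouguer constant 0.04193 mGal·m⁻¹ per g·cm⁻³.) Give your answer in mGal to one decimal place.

-13.0

Drift-corrected reading = 978075.14 − (0.078) = 978075.062 mGal
Free-air correction = 0.3086 × 3618.0 = 1116.51 mGal
Free-air anomaly = 978075.062 − 978728.22 + (1116.51) = 463.352 mGal
Bouguer slab correction = 0.04193 × 3.15 × 3618.0 = 477.86 mGal
Simple Bouguer anomaly = 463.352 − (477.86) = -14.508 mGal
Complete Bouguer anomaly = -14.508 + 1.51 = -12.998 mGal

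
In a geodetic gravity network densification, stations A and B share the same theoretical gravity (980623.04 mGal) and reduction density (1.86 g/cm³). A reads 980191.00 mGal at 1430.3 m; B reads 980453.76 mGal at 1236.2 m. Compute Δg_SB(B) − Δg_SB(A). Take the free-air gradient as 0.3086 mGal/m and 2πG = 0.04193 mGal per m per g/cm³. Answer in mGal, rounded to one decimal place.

Δg_SB(A) = 980191.00 − 980623.04 + 0.3086×1430.3 − 0.04193×1.86×1430.3 = -102.20 mGal
Δg_SB(B) = 980453.76 − 980623.04 + 0.3086×1236.2 − 0.04193×1.86×1236.2 = 115.80 mGal
Difference = 115.80 − (-102.20) = 218.00 mGal

218.0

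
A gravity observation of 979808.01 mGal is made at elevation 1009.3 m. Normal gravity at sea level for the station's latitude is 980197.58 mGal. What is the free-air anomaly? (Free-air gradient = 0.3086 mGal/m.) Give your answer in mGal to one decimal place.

Free-air correction = 0.3086 × 1009.3 = 311.47 mGal
Free-air anomaly = 979808.01 − 980197.58 + (311.47) = -78.10 mGal

-78.1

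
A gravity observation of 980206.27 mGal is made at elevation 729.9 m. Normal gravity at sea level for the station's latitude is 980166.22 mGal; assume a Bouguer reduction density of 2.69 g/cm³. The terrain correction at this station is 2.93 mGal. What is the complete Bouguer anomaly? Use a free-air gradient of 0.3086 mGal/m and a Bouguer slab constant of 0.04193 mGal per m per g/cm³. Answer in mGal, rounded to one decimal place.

Free-air correction = 0.3086 × 729.9 = 225.25 mGal
Free-air anomaly = 980206.27 − 980166.22 + (225.25) = 265.30 mGal
Bouguer slab correction = 0.04193 × 2.69 × 729.9 = 82.33 mGal
Simple Bouguer anomaly = 265.30 − (82.33) = 182.97 mGal
Complete Bouguer anomaly = 182.97 + 2.93 = 185.90 mGal

185.9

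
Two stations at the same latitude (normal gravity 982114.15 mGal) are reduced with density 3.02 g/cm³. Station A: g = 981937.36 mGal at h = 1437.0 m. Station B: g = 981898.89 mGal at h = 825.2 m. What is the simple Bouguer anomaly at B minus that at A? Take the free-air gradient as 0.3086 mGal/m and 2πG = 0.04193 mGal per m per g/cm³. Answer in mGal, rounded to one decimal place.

Δg_SB(A) = 981937.36 − 982114.15 + 0.3086×1437.0 − 0.04193×3.02×1437.0 = 84.70 mGal
Δg_SB(B) = 981898.89 − 982114.15 + 0.3086×825.2 − 0.04193×3.02×825.2 = -65.10 mGal
Difference = -65.10 − (84.70) = -149.80 mGal

-149.8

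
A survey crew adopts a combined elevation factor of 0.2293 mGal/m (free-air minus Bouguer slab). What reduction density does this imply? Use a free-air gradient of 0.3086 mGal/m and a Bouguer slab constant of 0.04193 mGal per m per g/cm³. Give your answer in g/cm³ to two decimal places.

0.2293 = 0.3086 − 0.04193 × ρ
ρ = (0.3086 − 0.2293) / 0.04193 = 1.89 g/cm³

1.89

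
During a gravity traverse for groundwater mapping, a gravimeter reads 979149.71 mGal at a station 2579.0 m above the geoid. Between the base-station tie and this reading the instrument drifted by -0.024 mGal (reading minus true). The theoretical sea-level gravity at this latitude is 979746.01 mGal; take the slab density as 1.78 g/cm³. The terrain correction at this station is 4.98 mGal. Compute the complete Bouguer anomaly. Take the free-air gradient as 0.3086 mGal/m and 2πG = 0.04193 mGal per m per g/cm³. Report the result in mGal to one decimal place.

12.1

Drift-corrected reading = 979149.71 − (-0.024) = 979149.734 mGal
Free-air correction = 0.3086 × 2579.0 = 795.88 mGal
Free-air anomaly = 979149.734 − 979746.01 + (795.88) = 199.604 mGal
Bouguer slab correction = 0.04193 × 1.78 × 2579.0 = 192.48 mGal
Simple Bouguer anomaly = 199.604 − (192.48) = 7.124 mGal
Complete Bouguer anomaly = 7.124 + 4.98 = 12.104 mGal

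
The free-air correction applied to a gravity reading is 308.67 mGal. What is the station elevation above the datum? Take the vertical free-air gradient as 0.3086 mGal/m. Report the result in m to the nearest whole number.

h = 308.67 / 0.3086 = 1000.23 m

1000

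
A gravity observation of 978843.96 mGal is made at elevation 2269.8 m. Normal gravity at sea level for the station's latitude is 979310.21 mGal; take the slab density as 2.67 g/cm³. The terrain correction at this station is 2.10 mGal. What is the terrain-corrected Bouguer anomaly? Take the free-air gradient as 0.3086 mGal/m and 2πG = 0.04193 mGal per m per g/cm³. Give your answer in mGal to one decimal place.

-17.8

Free-air correction = 0.3086 × 2269.8 = 700.46 mGal
Free-air anomaly = 978843.96 − 979310.21 + (700.46) = 234.21 mGal
Bouguer slab correction = 0.04193 × 2.67 × 2269.8 = 254.11 mGal
Simple Bouguer anomaly = 234.21 − (254.11) = -19.90 mGal
Complete Bouguer anomaly = -19.90 + 2.10 = -17.80 mGal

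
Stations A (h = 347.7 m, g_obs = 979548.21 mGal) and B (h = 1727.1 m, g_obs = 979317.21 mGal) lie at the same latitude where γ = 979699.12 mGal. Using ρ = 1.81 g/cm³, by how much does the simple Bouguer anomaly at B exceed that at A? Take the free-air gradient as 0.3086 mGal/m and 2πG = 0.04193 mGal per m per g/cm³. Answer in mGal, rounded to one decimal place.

Δg_SB(A) = 979548.21 − 979699.12 + 0.3086×347.7 − 0.04193×1.81×347.7 = -70.00 mGal
Δg_SB(B) = 979317.21 − 979699.12 + 0.3086×1727.1 − 0.04193×1.81×1727.1 = 20.00 mGal
Difference = 20.00 − (-70.00) = 90.00 mGal

90.0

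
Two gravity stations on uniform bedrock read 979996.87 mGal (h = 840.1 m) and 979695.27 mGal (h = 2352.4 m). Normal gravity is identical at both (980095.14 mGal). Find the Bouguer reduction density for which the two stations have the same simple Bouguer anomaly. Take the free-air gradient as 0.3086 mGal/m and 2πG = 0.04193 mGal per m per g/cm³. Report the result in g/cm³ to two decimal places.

Δg_obs = 979695.27 − 979996.87 = -301.60 mGal over Δh = 2352.4 − 840.1 = 1512.3 m
Equal Bouguer anomalies ⇒ Δg_obs + (0.3086 − 0.04193ρ)·Δh = 0
0.3086 − 0.04193ρ = −Δg_obs/Δh = 0.19943
ρ = (0.3086 − 0.19943) / 0.04193 = 2.60 g/cm³

2.60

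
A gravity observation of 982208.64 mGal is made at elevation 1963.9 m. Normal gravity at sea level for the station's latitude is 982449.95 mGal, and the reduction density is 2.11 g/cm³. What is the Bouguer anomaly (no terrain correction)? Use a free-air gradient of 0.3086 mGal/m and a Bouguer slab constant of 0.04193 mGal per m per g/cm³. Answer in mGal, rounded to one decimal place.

Free-air correction = 0.3086 × 1963.9 = 606.06 mGal
Free-air anomaly = 982208.64 − 982449.95 + (606.06) = 364.75 mGal
Bouguer slab correction = 0.04193 × 2.11 × 1963.9 = 173.75 mGal
Simple Bouguer anomaly = 364.75 − (173.75) = 191.00 mGal

191.0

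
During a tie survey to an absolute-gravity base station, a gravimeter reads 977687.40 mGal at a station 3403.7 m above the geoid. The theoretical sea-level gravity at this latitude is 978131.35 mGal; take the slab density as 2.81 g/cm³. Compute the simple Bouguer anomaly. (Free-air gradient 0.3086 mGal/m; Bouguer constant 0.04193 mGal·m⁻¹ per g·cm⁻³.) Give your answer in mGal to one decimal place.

205.4

Free-air correction = 0.3086 × 3403.7 = 1050.38 mGal
Free-air anomaly = 977687.40 − 978131.35 + (1050.38) = 606.43 mGal
Bouguer slab correction = 0.04193 × 2.81 × 3403.7 = 401.04 mGal
Simple Bouguer anomaly = 606.43 − (401.04) = 205.39 mGal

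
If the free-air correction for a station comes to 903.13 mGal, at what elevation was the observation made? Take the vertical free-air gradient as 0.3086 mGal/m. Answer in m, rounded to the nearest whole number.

2927

h = 903.13 / 0.3086 = 2926.54 m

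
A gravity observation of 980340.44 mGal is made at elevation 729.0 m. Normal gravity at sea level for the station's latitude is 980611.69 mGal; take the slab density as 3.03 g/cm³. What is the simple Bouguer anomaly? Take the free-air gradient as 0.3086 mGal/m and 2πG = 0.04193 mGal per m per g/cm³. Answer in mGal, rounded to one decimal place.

-138.9

Free-air correction = 0.3086 × 729.0 = 224.97 mGal
Free-air anomaly = 980340.44 − 980611.69 + (224.97) = -46.28 mGal
Bouguer slab correction = 0.04193 × 3.03 × 729.0 = 92.62 mGal
Simple Bouguer anomaly = -46.28 − (92.62) = -138.90 mGal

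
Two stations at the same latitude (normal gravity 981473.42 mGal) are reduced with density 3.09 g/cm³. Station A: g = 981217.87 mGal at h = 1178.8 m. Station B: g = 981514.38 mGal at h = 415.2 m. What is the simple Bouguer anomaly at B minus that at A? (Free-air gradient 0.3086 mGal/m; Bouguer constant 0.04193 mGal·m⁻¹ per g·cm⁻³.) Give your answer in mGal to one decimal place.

159.8

Δg_SB(A) = 981217.87 − 981473.42 + 0.3086×1178.8 − 0.04193×3.09×1178.8 = -44.50 mGal
Δg_SB(B) = 981514.38 − 981473.42 + 0.3086×415.2 − 0.04193×3.09×415.2 = 115.30 mGal
Difference = 115.30 − (-44.50) = 159.80 mGal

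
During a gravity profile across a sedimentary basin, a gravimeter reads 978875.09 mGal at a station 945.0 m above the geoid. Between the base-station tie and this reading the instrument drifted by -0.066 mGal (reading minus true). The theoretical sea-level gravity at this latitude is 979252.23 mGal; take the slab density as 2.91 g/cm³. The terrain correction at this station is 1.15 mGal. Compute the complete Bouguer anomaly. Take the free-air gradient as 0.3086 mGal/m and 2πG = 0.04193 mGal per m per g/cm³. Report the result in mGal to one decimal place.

-199.6

Drift-corrected reading = 978875.09 − (-0.066) = 978875.156 mGal
Free-air correction = 0.3086 × 945.0 = 291.63 mGal
Free-air anomaly = 978875.156 − 979252.23 + (291.63) = -85.444 mGal
Bouguer slab correction = 0.04193 × 2.91 × 945.0 = 115.31 mGal
Simple Bouguer anomaly = -85.444 − (115.31) = -200.754 mGal
Complete Bouguer anomaly = -200.754 + 1.15 = -199.604 mGal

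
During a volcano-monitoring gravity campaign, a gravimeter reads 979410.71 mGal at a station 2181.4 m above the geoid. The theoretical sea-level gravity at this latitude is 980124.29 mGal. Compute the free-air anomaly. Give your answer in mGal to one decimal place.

Free-air correction = 0.3086 × 2181.4 = 673.18 mGal
Free-air anomaly = 979410.71 − 980124.29 + (673.18) = -40.40 mGal

-40.4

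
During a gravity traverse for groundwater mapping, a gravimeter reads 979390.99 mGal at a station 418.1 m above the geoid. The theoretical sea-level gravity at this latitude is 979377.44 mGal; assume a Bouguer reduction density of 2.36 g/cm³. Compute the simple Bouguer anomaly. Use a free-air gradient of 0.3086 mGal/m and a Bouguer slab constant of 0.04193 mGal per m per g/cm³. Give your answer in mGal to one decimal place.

101.2

Free-air correction = 0.3086 × 418.1 = 129.03 mGal
Free-air anomaly = 979390.99 − 979377.44 + (129.03) = 142.58 mGal
Bouguer slab correction = 0.04193 × 2.36 × 418.1 = 41.37 mGal
Simple Bouguer anomaly = 142.58 − (41.37) = 101.21 mGal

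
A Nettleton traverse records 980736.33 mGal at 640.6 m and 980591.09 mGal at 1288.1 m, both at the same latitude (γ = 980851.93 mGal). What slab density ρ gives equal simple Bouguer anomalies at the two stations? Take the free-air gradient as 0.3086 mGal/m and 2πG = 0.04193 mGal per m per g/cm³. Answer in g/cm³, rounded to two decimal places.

Δg_obs = 980591.09 − 980736.33 = -145.24 mGal over Δh = 1288.1 − 640.6 = 647.5 m
Equal Bouguer anomalies ⇒ Δg_obs + (0.3086 − 0.04193ρ)·Δh = 0
0.3086 − 0.04193ρ = −Δg_obs/Δh = 0.22431
ρ = (0.3086 − 0.22431) / 0.04193 = 2.01 g/cm³

2.01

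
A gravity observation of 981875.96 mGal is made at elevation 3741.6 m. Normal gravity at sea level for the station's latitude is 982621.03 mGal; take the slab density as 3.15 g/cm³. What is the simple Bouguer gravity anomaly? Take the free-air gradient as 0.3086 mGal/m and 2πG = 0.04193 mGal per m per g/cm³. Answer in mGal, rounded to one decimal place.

-84.6

Free-air correction = 0.3086 × 3741.6 = 1154.66 mGal
Free-air anomaly = 981875.96 − 982621.03 + (1154.66) = 409.59 mGal
Bouguer slab correction = 0.04193 × 3.15 × 3741.6 = 494.19 mGal
Simple Bouguer anomaly = 409.59 − (494.19) = -84.60 mGal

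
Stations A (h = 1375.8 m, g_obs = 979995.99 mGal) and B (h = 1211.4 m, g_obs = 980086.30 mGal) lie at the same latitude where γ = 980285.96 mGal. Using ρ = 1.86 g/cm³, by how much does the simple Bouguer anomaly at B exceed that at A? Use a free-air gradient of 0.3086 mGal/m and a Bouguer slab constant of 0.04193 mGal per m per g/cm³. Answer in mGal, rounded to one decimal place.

Δg_SB(A) = 979995.99 − 980285.96 + 0.3086×1375.8 − 0.04193×1.86×1375.8 = 27.30 mGal
Δg_SB(B) = 980086.30 − 980285.96 + 0.3086×1211.4 − 0.04193×1.86×1211.4 = 79.70 mGal
Difference = 79.70 − (27.30) = 52.40 mGal

52.4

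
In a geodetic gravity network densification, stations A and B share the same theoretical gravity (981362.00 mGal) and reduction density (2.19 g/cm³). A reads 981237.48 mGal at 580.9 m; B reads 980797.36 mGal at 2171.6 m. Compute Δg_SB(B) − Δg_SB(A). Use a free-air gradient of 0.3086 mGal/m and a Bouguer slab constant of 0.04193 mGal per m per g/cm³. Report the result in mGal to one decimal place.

-95.3

Δg_SB(A) = 981237.48 − 981362.00 + 0.3086×580.9 − 0.04193×2.19×580.9 = 1.40 mGal
Δg_SB(B) = 980797.36 − 981362.00 + 0.3086×2171.6 − 0.04193×2.19×2171.6 = -93.90 mGal
Difference = -93.90 − (1.40) = -95.30 mGal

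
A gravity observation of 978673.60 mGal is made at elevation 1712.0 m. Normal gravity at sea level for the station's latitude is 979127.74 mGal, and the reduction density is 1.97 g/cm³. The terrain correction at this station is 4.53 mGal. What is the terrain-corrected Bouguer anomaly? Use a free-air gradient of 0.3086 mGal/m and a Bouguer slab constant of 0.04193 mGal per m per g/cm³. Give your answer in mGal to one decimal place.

Free-air correction = 0.3086 × 1712.0 = 528.32 mGal
Free-air anomaly = 978673.60 − 979127.74 + (528.32) = 74.18 mGal
Bouguer slab correction = 0.04193 × 1.97 × 1712.0 = 141.41 mGal
Simple Bouguer anomaly = 74.18 − (141.41) = -67.23 mGal
Complete Bouguer anomaly = -67.23 + 4.53 = -62.70 mGal

-62.7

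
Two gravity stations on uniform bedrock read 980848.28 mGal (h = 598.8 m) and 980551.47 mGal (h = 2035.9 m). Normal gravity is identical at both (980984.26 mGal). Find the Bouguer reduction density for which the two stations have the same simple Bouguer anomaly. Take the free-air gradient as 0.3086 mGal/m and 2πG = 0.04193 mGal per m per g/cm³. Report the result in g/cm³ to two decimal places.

2.43

Δg_obs = 980551.47 − 980848.28 = -296.81 mGal over Δh = 2035.9 − 598.8 = 1437.1 m
Equal Bouguer anomalies ⇒ Δg_obs + (0.3086 − 0.04193ρ)·Δh = 0
0.3086 − 0.04193ρ = −Δg_obs/Δh = 0.20653
ρ = (0.3086 − 0.20653) / 0.04193 = 2.43 g/cm³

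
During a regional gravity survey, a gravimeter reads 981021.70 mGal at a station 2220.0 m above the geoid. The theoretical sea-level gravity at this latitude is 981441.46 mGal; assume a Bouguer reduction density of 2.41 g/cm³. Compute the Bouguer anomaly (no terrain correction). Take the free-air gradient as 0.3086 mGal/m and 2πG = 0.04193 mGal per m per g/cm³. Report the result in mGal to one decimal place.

41.0

Free-air correction = 0.3086 × 2220.0 = 685.09 mGal
Free-air anomaly = 981021.70 − 981441.46 + (685.09) = 265.33 mGal
Bouguer slab correction = 0.04193 × 2.41 × 2220.0 = 224.33 mGal
Simple Bouguer anomaly = 265.33 − (224.33) = 41.00 mGal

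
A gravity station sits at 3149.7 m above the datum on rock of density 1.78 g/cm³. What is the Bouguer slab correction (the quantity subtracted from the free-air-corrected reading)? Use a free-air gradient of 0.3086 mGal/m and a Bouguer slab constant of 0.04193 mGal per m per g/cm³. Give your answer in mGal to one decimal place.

235.1

Bouguer slab correction = 0.04193 × 1.78 × 3149.7 = 235.1 mGal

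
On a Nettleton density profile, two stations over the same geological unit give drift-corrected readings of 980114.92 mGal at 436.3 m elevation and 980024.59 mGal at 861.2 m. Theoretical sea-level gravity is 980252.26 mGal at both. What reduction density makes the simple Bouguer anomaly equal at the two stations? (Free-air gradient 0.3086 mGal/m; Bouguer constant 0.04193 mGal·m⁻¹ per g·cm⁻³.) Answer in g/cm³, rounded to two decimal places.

Δg_obs = 980024.59 − 980114.92 = -90.33 mGal over Δh = 861.2 − 436.3 = 424.9 m
Equal Bouguer anomalies ⇒ Δg_obs + (0.3086 − 0.04193ρ)·Δh = 0
0.3086 − 0.04193ρ = −Δg_obs/Δh = 0.21259
ρ = (0.3086 − 0.21259) / 0.04193 = 2.29 g/cm³

2.29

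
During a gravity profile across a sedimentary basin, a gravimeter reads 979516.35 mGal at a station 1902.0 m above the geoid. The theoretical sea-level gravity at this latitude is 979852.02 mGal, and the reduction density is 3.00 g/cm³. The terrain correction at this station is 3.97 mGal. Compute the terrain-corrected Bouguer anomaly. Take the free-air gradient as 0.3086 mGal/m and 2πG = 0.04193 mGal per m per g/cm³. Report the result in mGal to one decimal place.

16.0

Free-air correction = 0.3086 × 1902.0 = 586.96 mGal
Free-air anomaly = 979516.35 − 979852.02 + (586.96) = 251.29 mGal
Bouguer slab correction = 0.04193 × 3.00 × 1902.0 = 239.25 mGal
Simple Bouguer anomaly = 251.29 − (239.25) = 12.04 mGal
Complete Bouguer anomaly = 12.04 + 3.97 = 16.01 mGal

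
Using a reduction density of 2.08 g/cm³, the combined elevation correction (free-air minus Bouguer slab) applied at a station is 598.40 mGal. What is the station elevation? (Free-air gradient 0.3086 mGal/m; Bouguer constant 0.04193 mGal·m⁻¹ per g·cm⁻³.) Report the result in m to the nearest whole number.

2703

Combined gradient = 0.3086 − 0.04193 × 2.08 = 0.2213856 mGal/m
h = 598.40 / 0.2213856 = 2702.98 m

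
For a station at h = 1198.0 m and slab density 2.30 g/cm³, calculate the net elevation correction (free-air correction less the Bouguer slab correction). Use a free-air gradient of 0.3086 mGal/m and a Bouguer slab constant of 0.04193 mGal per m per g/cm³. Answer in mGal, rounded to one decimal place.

Combined gradient = 0.3086 − 0.04193 × 2.30 = 0.2121610 mGal/m
Combined elevation correction = 0.2121610 × 1198.0 = 254.2 mGal

254.2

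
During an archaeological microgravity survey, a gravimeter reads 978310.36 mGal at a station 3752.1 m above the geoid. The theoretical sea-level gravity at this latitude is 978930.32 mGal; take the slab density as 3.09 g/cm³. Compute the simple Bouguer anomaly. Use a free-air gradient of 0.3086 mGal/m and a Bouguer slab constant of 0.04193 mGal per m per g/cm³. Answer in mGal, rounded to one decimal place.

51.8

Free-air correction = 0.3086 × 3752.1 = 1157.90 mGal
Free-air anomaly = 978310.36 − 978930.32 + (1157.90) = 537.94 mGal
Bouguer slab correction = 0.04193 × 3.09 × 3752.1 = 486.14 mGal
Simple Bouguer anomaly = 537.94 − (486.14) = 51.80 mGal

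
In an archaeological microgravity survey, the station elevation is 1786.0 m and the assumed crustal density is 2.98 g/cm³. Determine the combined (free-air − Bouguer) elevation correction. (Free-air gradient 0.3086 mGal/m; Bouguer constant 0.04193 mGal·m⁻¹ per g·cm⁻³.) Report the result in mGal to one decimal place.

328.0

Combined gradient = 0.3086 − 0.04193 × 2.98 = 0.1836486 mGal/m
Combined elevation correction = 0.1836486 × 1786.0 = 328.0 mGal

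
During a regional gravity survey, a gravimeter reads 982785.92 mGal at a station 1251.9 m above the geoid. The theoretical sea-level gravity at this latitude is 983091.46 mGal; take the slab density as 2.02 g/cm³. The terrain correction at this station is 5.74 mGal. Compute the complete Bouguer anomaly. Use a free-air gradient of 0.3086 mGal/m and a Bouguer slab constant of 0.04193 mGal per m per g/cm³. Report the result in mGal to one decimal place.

Free-air correction = 0.3086 × 1251.9 = 386.34 mGal
Free-air anomaly = 982785.92 − 983091.46 + (386.34) = 80.80 mGal
Bouguer slab correction = 0.04193 × 2.02 × 1251.9 = 106.03 mGal
Simple Bouguer anomaly = 80.80 − (106.03) = -25.23 mGal
Complete Bouguer anomaly = -25.23 + 5.74 = -19.49 mGal

-19.5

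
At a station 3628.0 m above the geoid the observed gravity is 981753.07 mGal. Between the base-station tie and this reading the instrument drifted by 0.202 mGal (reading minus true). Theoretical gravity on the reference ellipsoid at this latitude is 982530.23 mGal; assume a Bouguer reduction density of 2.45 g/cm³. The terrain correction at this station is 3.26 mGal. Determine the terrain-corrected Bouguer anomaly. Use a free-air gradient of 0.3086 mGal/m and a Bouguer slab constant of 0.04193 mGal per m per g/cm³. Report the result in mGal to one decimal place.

Drift-corrected reading = 981753.07 − (0.202) = 981752.868 mGal
Free-air correction = 0.3086 × 3628.0 = 1119.60 mGal
Free-air anomaly = 981752.868 − 982530.23 + (1119.60) = 342.238 mGal
Bouguer slab correction = 0.04193 × 2.45 × 3628.0 = 372.70 mGal
Simple Bouguer anomaly = 342.238 − (372.70) = -30.462 mGal
Complete Bouguer anomaly = -30.462 + 3.26 = -27.202 mGal

-27.2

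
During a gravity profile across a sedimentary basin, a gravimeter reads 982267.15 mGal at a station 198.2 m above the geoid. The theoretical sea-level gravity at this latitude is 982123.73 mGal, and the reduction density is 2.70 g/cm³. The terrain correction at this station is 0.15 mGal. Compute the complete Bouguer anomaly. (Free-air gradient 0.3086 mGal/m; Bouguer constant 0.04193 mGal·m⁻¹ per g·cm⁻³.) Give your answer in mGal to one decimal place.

182.3

Free-air correction = 0.3086 × 198.2 = 61.16 mGal
Free-air anomaly = 982267.15 − 982123.73 + (61.16) = 204.58 mGal
Bouguer slab correction = 0.04193 × 2.70 × 198.2 = 22.44 mGal
Simple Bouguer anomaly = 204.58 − (22.44) = 182.14 mGal
Complete Bouguer anomaly = 182.14 + 0.15 = 182.29 mGal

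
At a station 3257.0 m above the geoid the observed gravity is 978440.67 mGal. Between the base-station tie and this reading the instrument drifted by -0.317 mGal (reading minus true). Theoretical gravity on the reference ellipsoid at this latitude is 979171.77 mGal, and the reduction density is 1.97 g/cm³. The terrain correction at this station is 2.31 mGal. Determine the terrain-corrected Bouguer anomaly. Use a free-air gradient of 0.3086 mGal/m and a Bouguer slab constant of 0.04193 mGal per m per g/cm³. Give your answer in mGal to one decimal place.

Drift-corrected reading = 978440.67 − (-0.317) = 978440.987 mGal
Free-air correction = 0.3086 × 3257.0 = 1005.11 mGal
Free-air anomaly = 978440.987 − 979171.77 + (1005.11) = 274.327 mGal
Bouguer slab correction = 0.04193 × 1.97 × 3257.0 = 269.04 mGal
Simple Bouguer anomaly = 274.327 − (269.04) = 5.287 mGal
Complete Bouguer anomaly = 5.287 + 2.31 = 7.597 mGal

7.6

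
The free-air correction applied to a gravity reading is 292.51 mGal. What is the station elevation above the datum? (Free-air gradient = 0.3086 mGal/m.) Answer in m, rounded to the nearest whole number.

948

h = 292.51 / 0.3086 = 947.86 m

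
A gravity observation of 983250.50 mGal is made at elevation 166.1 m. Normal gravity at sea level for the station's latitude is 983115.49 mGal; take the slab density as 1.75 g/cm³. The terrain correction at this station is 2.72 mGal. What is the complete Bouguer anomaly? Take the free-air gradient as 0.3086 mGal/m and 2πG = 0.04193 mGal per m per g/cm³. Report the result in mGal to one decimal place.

176.8

Free-air correction = 0.3086 × 166.1 = 51.26 mGal
Free-air anomaly = 983250.50 − 983115.49 + (51.26) = 186.27 mGal
Bouguer slab correction = 0.04193 × 1.75 × 166.1 = 12.19 mGal
Simple Bouguer anomaly = 186.27 − (12.19) = 174.08 mGal
Complete Bouguer anomaly = 174.08 + 2.72 = 176.80 mGal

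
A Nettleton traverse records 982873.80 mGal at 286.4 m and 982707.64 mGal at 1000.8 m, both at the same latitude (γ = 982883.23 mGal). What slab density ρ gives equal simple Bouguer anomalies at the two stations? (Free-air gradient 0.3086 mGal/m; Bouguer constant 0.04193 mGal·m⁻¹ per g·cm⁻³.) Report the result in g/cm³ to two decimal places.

1.81

Δg_obs = 982707.64 − 982873.80 = -166.16 mGal over Δh = 1000.8 − 286.4 = 714.4 m
Equal Bouguer anomalies ⇒ Δg_obs + (0.3086 − 0.04193ρ)·Δh = 0
0.3086 − 0.04193ρ = −Δg_obs/Δh = 0.23259
ρ = (0.3086 − 0.23259) / 0.04193 = 1.81 g/cm³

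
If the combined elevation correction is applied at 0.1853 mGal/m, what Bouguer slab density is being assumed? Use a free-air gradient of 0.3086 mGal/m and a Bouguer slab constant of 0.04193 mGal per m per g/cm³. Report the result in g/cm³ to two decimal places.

0.1853 = 0.3086 − 0.04193 × ρ
ρ = (0.3086 − 0.1853) / 0.04193 = 2.94 g/cm³

2.94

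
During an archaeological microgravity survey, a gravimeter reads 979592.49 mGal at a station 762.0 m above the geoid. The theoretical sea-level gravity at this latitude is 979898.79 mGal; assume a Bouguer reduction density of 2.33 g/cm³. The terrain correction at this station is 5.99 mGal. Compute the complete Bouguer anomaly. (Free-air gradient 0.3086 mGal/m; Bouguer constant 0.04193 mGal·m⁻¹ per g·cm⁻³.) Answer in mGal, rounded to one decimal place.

Free-air correction = 0.3086 × 762.0 = 235.15 mGal
Free-air anomaly = 979592.49 − 979898.79 + (235.15) = -71.15 mGal
Bouguer slab correction = 0.04193 × 2.33 × 762.0 = 74.45 mGal
Simple Bouguer anomaly = -71.15 − (74.45) = -145.60 mGal
Complete Bouguer anomaly = -145.60 + 5.99 = -139.61 mGal

-139.6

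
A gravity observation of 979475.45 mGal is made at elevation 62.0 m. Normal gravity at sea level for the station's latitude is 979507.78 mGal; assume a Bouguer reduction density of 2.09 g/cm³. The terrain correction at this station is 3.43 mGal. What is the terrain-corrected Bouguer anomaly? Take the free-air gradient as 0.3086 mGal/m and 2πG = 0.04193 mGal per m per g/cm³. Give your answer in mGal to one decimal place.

Free-air correction = 0.3086 × 62.0 = 19.13 mGal
Free-air anomaly = 979475.45 − 979507.78 + (19.13) = -13.20 mGal
Bouguer slab correction = 0.04193 × 2.09 × 62.0 = 5.43 mGal
Simple Bouguer anomaly = -13.20 − (5.43) = -18.63 mGal
Complete Bouguer anomaly = -18.63 + 3.43 = -15.20 mGal

-15.2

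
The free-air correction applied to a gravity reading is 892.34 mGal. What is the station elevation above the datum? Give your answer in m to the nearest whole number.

h = 892.34 / 0.3086 = 2891.57 m

2892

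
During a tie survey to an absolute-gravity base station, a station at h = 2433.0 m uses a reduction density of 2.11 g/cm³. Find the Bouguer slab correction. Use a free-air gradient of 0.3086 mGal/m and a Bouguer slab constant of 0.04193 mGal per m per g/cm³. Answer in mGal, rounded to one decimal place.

Bouguer slab correction = 0.04193 × 2.11 × 2433.0 = 215.3 mGal

215.3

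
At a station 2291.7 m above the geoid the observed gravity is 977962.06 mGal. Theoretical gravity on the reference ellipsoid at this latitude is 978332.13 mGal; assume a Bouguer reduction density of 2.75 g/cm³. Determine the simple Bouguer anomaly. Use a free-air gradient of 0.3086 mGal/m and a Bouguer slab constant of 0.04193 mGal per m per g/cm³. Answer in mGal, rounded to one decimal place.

Free-air correction = 0.3086 × 2291.7 = 707.22 mGal
Free-air anomaly = 977962.06 − 978332.13 + (707.22) = 337.15 mGal
Bouguer slab correction = 0.04193 × 2.75 × 2291.7 = 264.25 mGal
Simple Bouguer anomaly = 337.15 − (264.25) = 72.90 mGal

72.9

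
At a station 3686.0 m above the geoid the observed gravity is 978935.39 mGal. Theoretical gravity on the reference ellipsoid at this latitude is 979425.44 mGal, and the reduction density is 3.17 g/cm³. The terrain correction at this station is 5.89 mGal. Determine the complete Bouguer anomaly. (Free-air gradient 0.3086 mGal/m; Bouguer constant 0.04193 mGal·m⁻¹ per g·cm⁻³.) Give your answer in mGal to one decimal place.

Free-air correction = 0.3086 × 3686.0 = 1137.50 mGal
Free-air anomaly = 978935.39 − 979425.44 + (1137.50) = 647.45 mGal
Bouguer slab correction = 0.04193 × 3.17 × 3686.0 = 489.94 mGal
Simple Bouguer anomaly = 647.45 − (489.94) = 157.51 mGal
Complete Bouguer anomaly = 157.51 + 5.89 = 163.40 mGal

163.4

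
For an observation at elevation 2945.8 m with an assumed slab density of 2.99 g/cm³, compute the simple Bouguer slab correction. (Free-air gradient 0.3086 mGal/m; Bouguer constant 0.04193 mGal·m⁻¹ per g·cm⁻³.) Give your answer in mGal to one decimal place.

Bouguer slab correction = 0.04193 × 2.99 × 2945.8 = 369.3 mGal

369.3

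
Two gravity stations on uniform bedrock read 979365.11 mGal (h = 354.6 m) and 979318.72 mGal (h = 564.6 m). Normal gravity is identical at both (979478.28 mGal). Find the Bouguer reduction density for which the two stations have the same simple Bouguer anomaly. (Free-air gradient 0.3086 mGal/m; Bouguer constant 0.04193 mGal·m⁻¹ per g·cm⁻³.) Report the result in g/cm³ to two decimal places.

Δg_obs = 979318.72 − 979365.11 = -46.39 mGal over Δh = 564.6 − 354.6 = 210.0 m
Equal Bouguer anomalies ⇒ Δg_obs + (0.3086 − 0.04193ρ)·Δh = 0
0.3086 − 0.04193ρ = −Δg_obs/Δh = 0.22090
ρ = (0.3086 − 0.22090) / 0.04193 = 2.09 g/cm³

2.09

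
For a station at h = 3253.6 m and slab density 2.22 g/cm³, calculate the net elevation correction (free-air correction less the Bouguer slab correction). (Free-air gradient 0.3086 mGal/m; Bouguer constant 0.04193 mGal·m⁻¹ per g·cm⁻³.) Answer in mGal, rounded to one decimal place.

Combined gradient = 0.3086 − 0.04193 × 2.22 = 0.2155154 mGal/m
Combined elevation correction = 0.2155154 × 3253.6 = 701.2 mGal

701.2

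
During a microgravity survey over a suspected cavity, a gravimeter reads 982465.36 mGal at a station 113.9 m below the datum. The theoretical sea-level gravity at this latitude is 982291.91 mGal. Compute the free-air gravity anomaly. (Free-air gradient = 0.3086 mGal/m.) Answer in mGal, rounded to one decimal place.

138.3

Free-air correction = 0.3086 × -113.9 = -35.15 mGal
Free-air anomaly = 982465.36 − 982291.91 + (-35.15) = 138.30 mGal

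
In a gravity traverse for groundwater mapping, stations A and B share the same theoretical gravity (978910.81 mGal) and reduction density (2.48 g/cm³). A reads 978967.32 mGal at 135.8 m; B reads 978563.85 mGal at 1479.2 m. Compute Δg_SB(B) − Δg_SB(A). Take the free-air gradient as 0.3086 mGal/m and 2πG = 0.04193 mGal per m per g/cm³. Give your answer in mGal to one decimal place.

-128.6

Δg_SB(A) = 978967.32 − 978910.81 + 0.3086×135.8 − 0.04193×2.48×135.8 = 84.30 mGal
Δg_SB(B) = 978563.85 − 978910.81 + 0.3086×1479.2 − 0.04193×2.48×1479.2 = -44.30 mGal
Difference = -44.30 − (84.30) = -128.60 mGal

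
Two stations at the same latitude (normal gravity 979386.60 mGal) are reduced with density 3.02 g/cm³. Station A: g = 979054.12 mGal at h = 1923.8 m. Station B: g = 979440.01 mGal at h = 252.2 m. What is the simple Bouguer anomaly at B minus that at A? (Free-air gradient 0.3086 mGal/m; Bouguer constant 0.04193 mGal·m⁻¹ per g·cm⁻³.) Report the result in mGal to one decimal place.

81.7

Δg_SB(A) = 979054.12 − 979386.60 + 0.3086×1923.8 − 0.04193×3.02×1923.8 = 17.60 mGal
Δg_SB(B) = 979440.01 − 979386.60 + 0.3086×252.2 − 0.04193×3.02×252.2 = 99.30 mGal
Difference = 99.30 − (17.60) = 81.70 mGal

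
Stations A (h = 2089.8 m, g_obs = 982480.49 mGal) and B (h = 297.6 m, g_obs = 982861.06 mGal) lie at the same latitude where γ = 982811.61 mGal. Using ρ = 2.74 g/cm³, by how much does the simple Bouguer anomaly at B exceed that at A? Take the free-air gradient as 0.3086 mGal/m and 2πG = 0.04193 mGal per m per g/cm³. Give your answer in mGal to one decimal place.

33.4

Δg_SB(A) = 982480.49 − 982811.61 + 0.3086×2089.8 − 0.04193×2.74×2089.8 = 73.70 mGal
Δg_SB(B) = 982861.06 − 982811.61 + 0.3086×297.6 − 0.04193×2.74×297.6 = 107.10 mGal
Difference = 107.10 − (73.70) = 33.40 mGal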